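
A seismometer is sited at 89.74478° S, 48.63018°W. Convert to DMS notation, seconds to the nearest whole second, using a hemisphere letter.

89°44′41″ S, 48°37′49″ W

φ: 0.744780 × 60 = 44.68680′ → 44′, remainder × 60 = 41.21″
λ: 0.630180° → 37.81080′; 0.81080 × 60 = 48.65″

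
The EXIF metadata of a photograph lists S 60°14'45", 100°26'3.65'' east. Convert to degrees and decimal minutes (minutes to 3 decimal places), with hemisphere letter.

60° 14.750′ S, 100° 26.061′ E

Lat: 14 + 45/60 = 14.75000′
λ: 26 + 3.65/60 = 26.06083′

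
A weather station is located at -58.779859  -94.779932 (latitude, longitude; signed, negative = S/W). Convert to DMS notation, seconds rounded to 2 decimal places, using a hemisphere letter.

58°46′47.49″ S, 94°46′47.76″ W

Latitude is negative → S; |value| = 58.779859
Lat: 0.779859° → 46.79154′; 0.79154 × 60 = 47.4924″
Longitude is negative → W; |value| = 94.779932
Lon: whole degrees 94; 46.79592′ → 46′ and 47.7552″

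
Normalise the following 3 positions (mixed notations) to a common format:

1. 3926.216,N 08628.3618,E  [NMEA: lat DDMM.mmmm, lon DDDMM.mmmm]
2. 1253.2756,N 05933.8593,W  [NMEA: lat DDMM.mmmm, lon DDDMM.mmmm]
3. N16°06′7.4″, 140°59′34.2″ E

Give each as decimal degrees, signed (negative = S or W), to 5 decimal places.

1. 39.43693, 86.47270
2. 12.88793, -59.56432
3. 16.10206, 140.99283

Point 1:
  Latitude: split at 2 digits → 39° and 26.216′; 39 + 26.216/60 = 39.436933
  N → positive
  λ: split at 3 digits → 086° and 28.3618′; 86 + 28.3618/60 = 86.472697
  E ⇒ keep positive
Point 2:
  φ: degrees = first 2 digits = 12, minutes = 53.2756; 12 + 53.2756/60 = 12.887927
  N → positive
  Lon: degrees = first 3 digits = 59, minutes = 33.8593; 59 + 33.8593/60 = 59.564322
  W ⇒ negate
Point 3:
  Latitude: 16° + 6/60 + 7.4/3600 = 16 + 0.100000 + 0.002056 = 16.102056
  N → positive
  λ: 59′ + 34.2″ = 59.57000′; 140 + 59.57000/60 = 140.992833
  E → positive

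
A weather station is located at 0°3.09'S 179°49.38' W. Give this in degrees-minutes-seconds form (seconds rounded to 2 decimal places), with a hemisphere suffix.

0°03′5.40″ S, 179°49′22.80″ W

Latitude: 3.09000′ → 3′ and 0.09000 × 60 = 5.4000″
Lon: 49.38000′ → 49′ and 0.38000 × 60 = 22.8000″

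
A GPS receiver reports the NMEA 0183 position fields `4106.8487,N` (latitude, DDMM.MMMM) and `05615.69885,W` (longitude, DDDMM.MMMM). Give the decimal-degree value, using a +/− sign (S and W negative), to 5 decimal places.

Latitude: degrees = first 2 digits = 41, minutes = 6.8487; 41 + 6.8487/60 = 41.114145
N → positive
Longitude: split at 3 digits → 056° and 15.69885′; 56 + 15.69885/60 = 56.261648
W ⇒ negate

41.11415, -56.26165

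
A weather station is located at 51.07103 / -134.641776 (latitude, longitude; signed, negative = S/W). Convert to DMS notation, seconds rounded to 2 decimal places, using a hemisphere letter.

φ: 0.071030° → 4.26180′; 0.26180 × 60 = 15.7080″
Longitude is negative → W; |value| = 134.641776
λ: 0.641776 × 60 = 38.50656′ → 38′, remainder × 60 = 30.3936″

51°04′15.71″ N, 134°38′30.39″ W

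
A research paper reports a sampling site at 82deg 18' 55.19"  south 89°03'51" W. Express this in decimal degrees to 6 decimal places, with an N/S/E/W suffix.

82.315331° S, 89.064167° W

Latitude: 82 + 18/60 + 55.19/3600 = 82.3153306
Lon: 3′ + 51″ = 3.85000′; 89 + 3.85000/60 = 89.0641667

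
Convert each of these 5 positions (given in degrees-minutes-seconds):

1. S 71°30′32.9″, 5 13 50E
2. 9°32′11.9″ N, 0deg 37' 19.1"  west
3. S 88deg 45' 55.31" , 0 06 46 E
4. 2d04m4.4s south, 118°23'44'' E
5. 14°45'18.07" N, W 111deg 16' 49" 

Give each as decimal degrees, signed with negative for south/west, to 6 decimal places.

1. -71.509139, 5.230556
2. 9.536639, -0.621972
3. -88.765364, 0.112778
4. -2.067889, 118.395556
5. 14.755019, -111.280278

Point 1:
  φ: 71 + 30/60 + 32.9/3600 = 71.5091389
  S ⇒ negate
  λ: 5 + 13/60 + 50/3600 = 5.2305556
  E ⇒ keep positive
Point 2:
  Latitude: 9 + 32/60 + 11.9/3600 = 9.5366389
  N → positive
  Lon: 0 + 37/60 + 19.1/3600 = 0.6219722
  W ⇒ negate
Point 3:
  Latitude: 88° + 45/60 + 55.31/3600 = 88 + 0.750000 + 0.015364 = 88.7653639
  S ⇒ negate
  Lon: 6′ + 46″ = 6.76667′; 0 + 6.76667/60 = 0.1127778
  E → positive
Point 4:
  Latitude: 4′ + 4.4″ = 4.07333′; 2 + 4.07333/60 = 2.0678889
  S ⇒ negate
  Lon: 118° + 23/60 + 44/3600 = 118 + 0.383333 + 0.012222 = 118.3955556
  E ⇒ keep positive
Point 5:
  Latitude: 45′ + 18.07″ = 45.30117′; 14 + 45.30117/60 = 14.7550194
  N → positive
  Longitude: 111° + 16/60 + 49/3600 = 111 + 0.266667 + 0.013611 = 111.2802778
  W → negative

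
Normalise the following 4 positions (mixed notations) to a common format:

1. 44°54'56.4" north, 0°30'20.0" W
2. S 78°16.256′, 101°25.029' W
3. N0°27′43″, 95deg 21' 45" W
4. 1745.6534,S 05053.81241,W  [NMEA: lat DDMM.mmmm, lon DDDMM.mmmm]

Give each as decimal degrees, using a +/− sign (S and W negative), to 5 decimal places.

1. 44.91567, -0.50556
2. -78.27093, -101.41715
3. 0.46194, -95.36250
4. -17.76089, -50.89687

Point 1:
  Latitude: 54′ + 56.4″ = 54.94000′; 44 + 54.94000/60 = 44.915667
  N ⇒ keep positive
  λ: 30′ + 20″ = 30.33333′; 0 + 30.33333/60 = 0.505556
  W → negative
Point 2:
  φ: 78 + 16.256/60 = 78.270933
  S ⇒ negate
  λ: 25.029′ = 0.417150°; total 101.417150
  W → negative
Point 3:
  Lat: 27′ + 43″ = 27.71667′; 0 + 27.71667/60 = 0.461944
  N → positive
  Longitude: 95 + 21/60 + 45/3600 = 95.362500
  hemisphere W, so the sign is −
Point 4:
  φ: split at 2 digits → 17° and 45.6534′; 17 + 45.6534/60 = 17.760890
  S ⇒ negate
  Lon: split at 3 digits → 050° and 53.81241′; 50 + 53.81241/60 = 50.896874
  hemisphere W, so the sign is −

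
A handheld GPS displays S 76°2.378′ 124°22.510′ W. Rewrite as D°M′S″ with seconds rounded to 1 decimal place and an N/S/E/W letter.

φ: 2.37800′ → 2′ and 0.37800 × 60 = 22.680″
Lon: fractional minutes 0.51000 × 60 = 30.600″

76°02′22.7″ S, 124°22′30.6″ W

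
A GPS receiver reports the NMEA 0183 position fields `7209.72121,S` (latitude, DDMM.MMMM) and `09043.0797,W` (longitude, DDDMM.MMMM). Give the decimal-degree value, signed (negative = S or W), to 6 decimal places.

-72.162020, -90.717995

φ: degrees = first 2 digits = 72, minutes = 9.72121; 72 + 9.72121/60 = 72.1620202
hemisphere S, so the sign is −
Longitude: degrees = first 3 digits = 90, minutes = 43.0797; 90 + 43.0797/60 = 90.7179950
W → negative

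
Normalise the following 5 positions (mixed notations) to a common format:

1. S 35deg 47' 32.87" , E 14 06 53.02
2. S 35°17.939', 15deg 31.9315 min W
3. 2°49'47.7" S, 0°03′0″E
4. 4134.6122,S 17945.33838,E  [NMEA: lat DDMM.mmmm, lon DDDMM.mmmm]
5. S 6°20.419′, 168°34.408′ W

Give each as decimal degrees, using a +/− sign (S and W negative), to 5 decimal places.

1. -35.79246, 14.11473
2. -35.29898, -15.53219
3. -2.82992, 0.05000
4. -41.57687, 179.75564
5. -6.34032, -168.57347

Point 1:
  Lat: 35 + 47/60 + 32.87/3600 = 35.792464
  S ⇒ negate
  Lon: 14° + 6/60 + 53.02/3600 = 14 + 0.100000 + 0.014728 = 14.114728
  E ⇒ keep positive
Point 2:
  φ: 35 + 17.939/60 = 35.298983
  hemisphere S, so the sign is −
  λ: 31.9315′ = 0.532192°; total 15.532192
  W ⇒ negate
Point 3:
  Lat: 2° + 49/60 + 47.7/3600 = 2 + 0.816667 + 0.013250 = 2.829917
  hemisphere S, so the sign is −
  λ: 0° + 3/60 + 0/3600 = 0 + 0.050000 + 0.000000 = 0.050000
  E ⇒ keep positive
Point 4:
  Latitude: split at 2 digits → 41° and 34.6122′; 41 + 34.6122/60 = 41.576870
  S → negative
  Longitude: degrees = first 3 digits = 179, minutes = 45.33838; 179 + 45.33838/60 = 179.755640
  E → positive
Point 5:
  φ: 6 + 20.419/60 = 6.340317
  S ⇒ negate
  Longitude: 168 + 34.408/60 = 168.573467
  hemisphere W, so the sign is −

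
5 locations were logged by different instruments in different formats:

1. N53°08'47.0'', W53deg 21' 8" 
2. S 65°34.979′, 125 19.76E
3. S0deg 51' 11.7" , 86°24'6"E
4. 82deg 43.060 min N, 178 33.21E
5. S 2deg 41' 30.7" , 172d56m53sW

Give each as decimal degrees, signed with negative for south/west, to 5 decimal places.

1. 53.14639, -53.35222
2. -65.58298, 125.32933
3. -0.85325, 86.40167
4. 82.71767, 178.55350
5. -2.69186, -172.94806

Point 1:
  Latitude: 8′ + 47″ = 8.78333′; 53 + 8.78333/60 = 53.146389
  N ⇒ keep positive
  Longitude: 53 + 21/60 + 8/3600 = 53.352222
  W ⇒ negate
Point 2:
  φ: 34.979′ = 0.582983°; total 65.582983
  hemisphere S, so the sign is −
  Longitude: 19.76′ = 0.329333°; total 125.329333
  E → positive
Point 3:
  Lat: 0 + 51/60 + 11.7/3600 = 0.853250
  S ⇒ negate
  Longitude: 86° + 24/60 + 6/3600 = 86 + 0.400000 + 0.001667 = 86.401667
  E ⇒ keep positive
Point 4:
  Lat: 43.06′ = 0.717667°; total 82.717667
  N ⇒ keep positive
  λ: 33.21′ = 0.553500°; total 178.553500
  E → positive
Point 5:
  Lat: 41′ + 30.7″ = 41.51167′; 2 + 41.51167/60 = 2.691861
  S ⇒ negate
  Lon: 56′ + 53″ = 56.88333′; 172 + 56.88333/60 = 172.948056
  hemisphere W, so the sign is −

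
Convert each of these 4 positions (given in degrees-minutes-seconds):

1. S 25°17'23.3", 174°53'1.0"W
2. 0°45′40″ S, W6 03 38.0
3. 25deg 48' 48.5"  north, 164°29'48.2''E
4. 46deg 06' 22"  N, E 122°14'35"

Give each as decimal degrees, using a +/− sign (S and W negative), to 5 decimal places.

1. -25.28981, -174.88361
2. -0.76111, -6.06056
3. 25.81347, 164.49672
4. 46.10611, 122.24306

Point 1:
  Latitude: 17′ + 23.3″ = 17.38833′; 25 + 17.38833/60 = 25.289806
  S ⇒ negate
  Lon: 174 + 53/60 + 1/3600 = 174.883611
  W ⇒ negate
Point 2:
  φ: 0 + 45/60 + 40/3600 = 0.761111
  S ⇒ negate
  Longitude: 6° + 3/60 + 38/3600 = 6 + 0.050000 + 0.010556 = 6.060556
  W ⇒ negate
Point 3:
  Latitude: 25° + 48/60 + 48.5/3600 = 25 + 0.800000 + 0.013472 = 25.813472
  N ⇒ keep positive
  λ: 164° + 29/60 + 48.2/3600 = 164 + 0.483333 + 0.013389 = 164.496722
  E ⇒ keep positive
Point 4:
  Latitude: 46 + 6/60 + 22/3600 = 46.106111
  N ⇒ keep positive
  Longitude: 122° + 14/60 + 35/3600 = 122 + 0.233333 + 0.009722 = 122.243056
  E → positive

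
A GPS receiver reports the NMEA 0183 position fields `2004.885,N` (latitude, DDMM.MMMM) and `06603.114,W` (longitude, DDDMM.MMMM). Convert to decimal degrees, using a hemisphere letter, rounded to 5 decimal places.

20.08142° N, 66.05190° W

φ: split at 2 digits → 20° and 4.885′; 20 + 4.885/60 = 20.081417
λ: split at 3 digits → 066° and 3.114′; 66 + 3.114/60 = 66.051900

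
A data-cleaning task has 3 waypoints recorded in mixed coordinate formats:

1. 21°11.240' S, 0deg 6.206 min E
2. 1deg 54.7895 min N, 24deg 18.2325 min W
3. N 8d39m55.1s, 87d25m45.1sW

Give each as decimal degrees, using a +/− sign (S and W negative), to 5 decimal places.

Point 1:
  φ: 11.24′ = 0.187333°; total 21.187333
  hemisphere S, so the sign is −
  λ: 6.206′ = 0.103433°; total 0.103433
  E → positive
Point 2:
  Latitude: 1 + 54.7895/60 = 1.913158
  N ⇒ keep positive
  Lon: 18.2325′ = 0.303875°; total 24.303875
  W ⇒ negate
Point 3:
  Latitude: 8 + 39/60 + 55.1/3600 = 8.665306
  N → positive
  Lon: 87 + 25/60 + 45.1/3600 = 87.429194
  W ⇒ negate

1. -21.18733, 0.10343
2. 1.91316, -24.30388
3. 8.66531, -87.42919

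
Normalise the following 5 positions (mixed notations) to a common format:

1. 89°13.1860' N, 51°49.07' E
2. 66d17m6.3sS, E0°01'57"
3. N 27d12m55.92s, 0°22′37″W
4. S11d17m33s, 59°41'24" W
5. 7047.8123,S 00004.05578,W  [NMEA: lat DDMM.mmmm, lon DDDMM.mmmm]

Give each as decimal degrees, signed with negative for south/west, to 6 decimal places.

1. 89.219767, 51.817833
2. -66.285083, 0.032500
3. 27.215533, -0.376944
4. -11.292500, -59.690000
5. -70.796872, -0.067596

Point 1:
  Latitude: 13.186′ = 0.219767°; total 89.2197667
  N ⇒ keep positive
  Lon: 51 + 49.07/60 = 51.8178333
  E → positive
Point 2:
  Latitude: 66° + 17/60 + 6.3/3600 = 66 + 0.283333 + 0.001750 = 66.2850833
  S → negative
  Lon: 0° + 1/60 + 57/3600 = 0 + 0.016667 + 0.015833 = 0.0325000
  E ⇒ keep positive
Point 3:
  φ: 27 + 12/60 + 55.92/3600 = 27.2155333
  N → positive
  λ: 0° + 22/60 + 37/3600 = 0 + 0.366667 + 0.010278 = 0.3769444
  W ⇒ negate
Point 4:
  Lat: 11° + 17/60 + 33/3600 = 11 + 0.283333 + 0.009167 = 11.2925000
  hemisphere S, so the sign is −
  λ: 41′ + 24″ = 41.40000′; 59 + 41.40000/60 = 59.6900000
  W → negative
Point 5:
  Lat: degrees = first 2 digits = 70, minutes = 47.8123; 70 + 47.8123/60 = 70.7968717
  hemisphere S, so the sign is −
  Lon: split at 3 digits → 000° and 4.05578′; 0 + 4.05578/60 = 0.0675963
  hemisphere W, so the sign is −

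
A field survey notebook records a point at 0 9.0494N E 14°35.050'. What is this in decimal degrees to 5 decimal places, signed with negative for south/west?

Latitude: 9.0494′ = 0.150823°; total 0.150823
N → positive
Lon: 14 + 35.05/60 = 14.584167
E ⇒ keep positive

0.15082, 14.58417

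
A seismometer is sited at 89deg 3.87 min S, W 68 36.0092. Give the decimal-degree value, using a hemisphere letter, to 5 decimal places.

89.06450° S, 68.60015° W

Latitude: 89 + 3.87/60 = 89.064500
Longitude: 68 + 36.0092/60 = 68.600153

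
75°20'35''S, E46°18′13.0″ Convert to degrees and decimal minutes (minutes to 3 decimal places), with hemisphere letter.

75° 20.583′ S, 46° 18.217′ E

Lat: seconds/60 = 0.58333; minutes = 20 + 0.58333 = 20.58333
Lon: seconds/60 = 0.21667; minutes = 18 + 0.21667 = 18.21667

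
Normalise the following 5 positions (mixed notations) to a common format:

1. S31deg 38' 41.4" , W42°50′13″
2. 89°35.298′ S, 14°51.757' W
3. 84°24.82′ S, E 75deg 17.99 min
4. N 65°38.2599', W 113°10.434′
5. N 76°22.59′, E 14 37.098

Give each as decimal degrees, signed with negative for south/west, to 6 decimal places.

Point 1:
  Latitude: 31° + 38/60 + 41.4/3600 = 31 + 0.633333 + 0.011500 = 31.6448333
  S → negative
  λ: 42 + 50/60 + 13/3600 = 42.8369444
  W → negative
Point 2:
  φ: 35.298′ = 0.588300°; total 89.5883000
  S ⇒ negate
  λ: 51.757′ = 0.862617°; total 14.8626167
  hemisphere W, so the sign is −
Point 3:
  φ: 24.82′ = 0.413667°; total 84.4136667
  S → negative
  Lon: 75 + 17.99/60 = 75.2998333
  E → positive
Point 4:
  φ: 65 + 38.2599/60 = 65.6376650
  N → positive
  Longitude: 113 + 10.434/60 = 113.1739000
  W → negative
Point 5:
  φ: 76 + 22.59/60 = 76.3765000
  N ⇒ keep positive
  Lon: 37.098′ = 0.618300°; total 14.6183000
  E ⇒ keep positive

1. -31.644833, -42.836944
2. -89.588300, -14.862617
3. -84.413667, 75.299833
4. 65.637665, -113.173900
5. 76.376500, 14.618300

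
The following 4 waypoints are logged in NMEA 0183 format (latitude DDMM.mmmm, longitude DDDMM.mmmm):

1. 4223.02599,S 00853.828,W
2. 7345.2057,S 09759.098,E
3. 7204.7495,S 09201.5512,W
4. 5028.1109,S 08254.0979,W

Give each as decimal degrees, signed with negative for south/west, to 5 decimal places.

Point 1:
  Latitude: split at 2 digits → 42° and 23.02599′; 42 + 23.02599/60 = 42.383767
  S → negative
  λ: degrees = first 3 digits = 8, minutes = 53.828; 8 + 53.828/60 = 8.897133
  hemisphere W, so the sign is −
Point 2:
  φ: split at 2 digits → 73° and 45.2057′; 73 + 45.2057/60 = 73.753428
  S ⇒ negate
  Longitude: split at 3 digits → 097° and 59.098′; 97 + 59.098/60 = 97.984967
  E → positive
Point 3:
  Lat: split at 2 digits → 72° and 4.7495′; 72 + 4.7495/60 = 72.079158
  hemisphere S, so the sign is −
  Longitude: split at 3 digits → 092° and 1.5512′; 92 + 1.5512/60 = 92.025853
  W ⇒ negate
Point 4:
  Lat: degrees = first 2 digits = 50, minutes = 28.1109; 50 + 28.1109/60 = 50.468515
  S ⇒ negate
  Lon: degrees = first 3 digits = 82, minutes = 54.0979; 82 + 54.0979/60 = 82.901632
  hemisphere W, so the sign is −

1. -42.38377, -8.89713
2. -73.75343, 97.98497
3. -72.07916, -92.02585
4. -50.46852, -82.90163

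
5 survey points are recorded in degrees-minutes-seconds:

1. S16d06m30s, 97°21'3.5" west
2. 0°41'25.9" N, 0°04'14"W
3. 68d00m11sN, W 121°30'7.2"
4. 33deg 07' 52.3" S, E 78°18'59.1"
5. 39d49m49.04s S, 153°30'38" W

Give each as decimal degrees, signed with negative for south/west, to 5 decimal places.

1. -16.10833, -97.35097
2. 0.69053, -0.07056
3. 68.00306, -121.50200
4. -33.13119, 78.31642
5. -39.83029, -153.51056

Point 1:
  Lat: 16 + 6/60 + 30/3600 = 16.108333
  hemisphere S, so the sign is −
  λ: 97° + 21/60 + 3.5/3600 = 97 + 0.350000 + 0.000972 = 97.350972
  W → negative
Point 2:
  Lat: 0° + 41/60 + 25.9/3600 = 0 + 0.683333 + 0.007194 = 0.690528
  N → positive
  λ: 4′ + 14″ = 4.23333′; 0 + 4.23333/60 = 0.070556
  hemisphere W, so the sign is −
Point 3:
  φ: 0′ + 11″ = 0.18333′; 68 + 0.18333/60 = 68.003056
  N ⇒ keep positive
  λ: 121° + 30/60 + 7.2/3600 = 121 + 0.500000 + 0.002000 = 121.502000
  W ⇒ negate
Point 4:
  Lat: 33° + 7/60 + 52.3/3600 = 33 + 0.116667 + 0.014528 = 33.131194
  hemisphere S, so the sign is −
  λ: 18′ + 59.1″ = 18.98500′; 78 + 18.98500/60 = 78.316417
  E → positive
Point 5:
  Latitude: 49′ + 49.04″ = 49.81733′; 39 + 49.81733/60 = 39.830289
  hemisphere S, so the sign is −
  λ: 153° + 30/60 + 38/3600 = 153 + 0.500000 + 0.010556 = 153.510556
  W ⇒ negate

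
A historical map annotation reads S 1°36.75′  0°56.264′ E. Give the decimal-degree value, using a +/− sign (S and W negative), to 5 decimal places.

φ: 1 + 36.75/60 = 1.612500
hemisphere S, so the sign is −
Lon: 0 + 56.264/60 = 0.937733
E ⇒ keep positive

-1.61250, 0.93773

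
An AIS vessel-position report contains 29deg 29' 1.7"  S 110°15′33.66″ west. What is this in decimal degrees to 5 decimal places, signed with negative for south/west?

Lat: 29° + 29/60 + 1.7/3600 = 29 + 0.483333 + 0.000472 = 29.483806
hemisphere S, so the sign is −
Longitude: 15′ + 33.66″ = 15.56100′; 110 + 15.56100/60 = 110.259350
hemisphere W, so the sign is −

-29.48381, -110.25935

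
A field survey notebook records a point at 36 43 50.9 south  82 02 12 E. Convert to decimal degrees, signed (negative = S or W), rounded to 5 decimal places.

Latitude: 36 + 43/60 + 50.9/3600 = 36.730806
S → negative
Longitude: 82° + 2/60 + 12/3600 = 82 + 0.033333 + 0.003333 = 82.036667
E ⇒ keep positive

-36.73081, 82.03667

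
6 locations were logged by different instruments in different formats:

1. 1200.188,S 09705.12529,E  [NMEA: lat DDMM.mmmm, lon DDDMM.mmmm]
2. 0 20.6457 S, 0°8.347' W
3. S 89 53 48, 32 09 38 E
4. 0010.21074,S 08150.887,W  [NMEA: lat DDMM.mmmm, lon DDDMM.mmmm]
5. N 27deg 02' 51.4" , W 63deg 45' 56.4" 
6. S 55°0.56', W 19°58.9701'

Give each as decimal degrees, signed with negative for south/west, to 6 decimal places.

Point 1:
  Latitude: degrees = first 2 digits = 12, minutes = 0.188; 12 + 0.188/60 = 12.0031333
  hemisphere S, so the sign is −
  Longitude: split at 3 digits → 097° and 5.12529′; 97 + 5.12529/60 = 97.0854215
  E → positive
Point 2:
  Latitude: 0 + 20.6457/60 = 0.3440950
  hemisphere S, so the sign is −
  λ: 8.347′ = 0.139117°; total 0.1391167
  W → negative
Point 3:
  Latitude: 53′ + 48″ = 53.80000′; 89 + 53.80000/60 = 89.8966667
  hemisphere S, so the sign is −
  λ: 9′ + 38″ = 9.63333′; 32 + 9.63333/60 = 32.1605556
  E ⇒ keep positive
Point 4:
  Lat: split at 2 digits → 00° and 10.21074′; 0 + 10.21074/60 = 0.1701790
  S ⇒ negate
  Lon: split at 3 digits → 081° and 50.887′; 81 + 50.887/60 = 81.8481167
  W → negative
Point 5:
  Latitude: 27° + 2/60 + 51.4/3600 = 27 + 0.033333 + 0.014278 = 27.0476111
  N ⇒ keep positive
  Longitude: 45′ + 56.4″ = 45.94000′; 63 + 45.94000/60 = 63.7656667
  W ⇒ negate
Point 6:
  φ: 55 + 0.56/60 = 55.0093333
  S → negative
  Longitude: 19 + 58.9701/60 = 19.9828350
  hemisphere W, so the sign is −

1. -12.003133, 97.085422
2. -0.344095, -0.139117
3. -89.896667, 32.160556
4. -0.170179, -81.848117
5. 27.047611, -63.765667
6. -55.009333, -19.982835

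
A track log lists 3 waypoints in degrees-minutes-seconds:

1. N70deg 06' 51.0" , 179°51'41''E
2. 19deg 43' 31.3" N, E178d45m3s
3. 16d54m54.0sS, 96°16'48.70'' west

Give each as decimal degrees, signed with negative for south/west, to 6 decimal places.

1. 70.114167, 179.861389
2. 19.725361, 178.750833
3. -16.915000, -96.280194

Point 1:
  Latitude: 6′ + 51″ = 6.85000′; 70 + 6.85000/60 = 70.1141667
  N ⇒ keep positive
  Lon: 179 + 51/60 + 41/3600 = 179.8613889
  E → positive
Point 2:
  Latitude: 43′ + 31.3″ = 43.52167′; 19 + 43.52167/60 = 19.7253611
  N → positive
  λ: 178 + 45/60 + 3/3600 = 178.7508333
  E ⇒ keep positive
Point 3:
  Lat: 16° + 54/60 + 54/3600 = 16 + 0.900000 + 0.015000 = 16.9150000
  hemisphere S, so the sign is −
  λ: 96 + 16/60 + 48.7/3600 = 96.2801944
  W → negative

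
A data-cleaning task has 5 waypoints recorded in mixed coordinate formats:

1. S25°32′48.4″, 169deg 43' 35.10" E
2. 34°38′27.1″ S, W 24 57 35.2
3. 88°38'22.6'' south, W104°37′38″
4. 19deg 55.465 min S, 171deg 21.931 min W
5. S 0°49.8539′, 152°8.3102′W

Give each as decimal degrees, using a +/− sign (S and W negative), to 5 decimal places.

1. -25.54678, 169.72642
2. -34.64086, -24.95978
3. -88.63961, -104.62722
4. -19.92442, -171.36552
5. -0.83090, -152.13850

Point 1:
  Latitude: 32′ + 48.4″ = 32.80667′; 25 + 32.80667/60 = 25.546778
  S ⇒ negate
  Longitude: 169° + 43/60 + 35.1/3600 = 169 + 0.716667 + 0.009750 = 169.726417
  E → positive
Point 2:
  Lat: 34 + 38/60 + 27.1/3600 = 34.640861
  S ⇒ negate
  Lon: 57′ + 35.2″ = 57.58667′; 24 + 57.58667/60 = 24.959778
  hemisphere W, so the sign is −
Point 3:
  Lat: 88 + 38/60 + 22.6/3600 = 88.639611
  S → negative
  λ: 104 + 37/60 + 38/3600 = 104.627222
  W → negative
Point 4:
  Latitude: 55.465′ = 0.924417°; total 19.924417
  hemisphere S, so the sign is −
  λ: 171 + 21.931/60 = 171.365517
  W ⇒ negate
Point 5:
  φ: 49.8539′ = 0.830898°; total 0.830898
  hemisphere S, so the sign is −
  λ: 8.3102′ = 0.138503°; total 152.138503
  W → negative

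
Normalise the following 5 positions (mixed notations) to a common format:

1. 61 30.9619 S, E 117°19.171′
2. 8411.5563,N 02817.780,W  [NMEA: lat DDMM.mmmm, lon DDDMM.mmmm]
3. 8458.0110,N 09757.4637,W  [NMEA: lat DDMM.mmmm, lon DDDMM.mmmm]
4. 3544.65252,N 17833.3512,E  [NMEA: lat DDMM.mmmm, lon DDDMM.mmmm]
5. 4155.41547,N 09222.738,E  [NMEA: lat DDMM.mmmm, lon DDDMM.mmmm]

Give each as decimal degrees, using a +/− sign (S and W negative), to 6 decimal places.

Point 1:
  φ: 30.9619′ = 0.516032°; total 61.5160317
  S → negative
  Lon: 19.171′ = 0.319517°; total 117.3195167
  E → positive
Point 2:
  Lat: degrees = first 2 digits = 84, minutes = 11.5563; 84 + 11.5563/60 = 84.1926050
  N → positive
  Longitude: degrees = first 3 digits = 28, minutes = 17.78; 28 + 17.78/60 = 28.2963333
  W ⇒ negate
Point 3:
  φ: split at 2 digits → 84° and 58.011′; 84 + 58.011/60 = 84.9668500
  N ⇒ keep positive
  λ: split at 3 digits → 097° and 57.4637′; 97 + 57.4637/60 = 97.9577283
  W ⇒ negate
Point 4:
  Latitude: split at 2 digits → 35° and 44.65252′; 35 + 44.65252/60 = 35.7442087
  N ⇒ keep positive
  Lon: split at 3 digits → 178° and 33.3512′; 178 + 33.3512/60 = 178.5558533
  E → positive
Point 5:
  Lat: split at 2 digits → 41° and 55.41547′; 41 + 55.41547/60 = 41.9235912
  N ⇒ keep positive
  Longitude: degrees = first 3 digits = 92, minutes = 22.738; 92 + 22.738/60 = 92.3789667
  E ⇒ keep positive

1. -61.516032, 117.319517
2. 84.192605, -28.296333
3. 84.966850, -97.957728
4. 35.744209, 178.555853
5. 41.923591, 92.378967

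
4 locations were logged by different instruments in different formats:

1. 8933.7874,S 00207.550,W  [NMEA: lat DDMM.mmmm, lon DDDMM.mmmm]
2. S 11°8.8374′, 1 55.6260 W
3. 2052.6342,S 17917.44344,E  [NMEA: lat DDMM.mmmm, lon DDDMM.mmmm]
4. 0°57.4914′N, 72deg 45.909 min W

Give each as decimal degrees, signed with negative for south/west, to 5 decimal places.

1. -89.56312, -2.12583
2. -11.14729, -1.92710
3. -20.87724, 179.29072
4. 0.95819, -72.76515

Point 1:
  Lat: split at 2 digits → 89° and 33.7874′; 89 + 33.7874/60 = 89.563123
  hemisphere S, so the sign is −
  Longitude: split at 3 digits → 002° and 7.55′; 2 + 7.55/60 = 2.125833
  hemisphere W, so the sign is −
Point 2:
  Lat: 11 + 8.8374/60 = 11.147290
  S ⇒ negate
  λ: 55.626′ = 0.927100°; total 1.927100
  hemisphere W, so the sign is −
Point 3:
  Latitude: split at 2 digits → 20° and 52.6342′; 20 + 52.6342/60 = 20.877237
  S → negative
  Lon: split at 3 digits → 179° and 17.44344′; 179 + 17.44344/60 = 179.290724
  E → positive
Point 4:
  Latitude: 57.4914′ = 0.958190°; total 0.958190
  N → positive
  Lon: 45.909′ = 0.765150°; total 72.765150
  hemisphere W, so the sign is −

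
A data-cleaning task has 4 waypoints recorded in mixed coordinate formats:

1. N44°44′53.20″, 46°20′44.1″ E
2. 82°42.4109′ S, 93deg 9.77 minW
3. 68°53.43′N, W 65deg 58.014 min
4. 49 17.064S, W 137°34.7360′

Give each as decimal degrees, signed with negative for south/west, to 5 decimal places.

Point 1:
  Latitude: 44° + 44/60 + 53.2/3600 = 44 + 0.733333 + 0.014778 = 44.748111
  N → positive
  Lon: 46° + 20/60 + 44.1/3600 = 46 + 0.333333 + 0.012250 = 46.345583
  E ⇒ keep positive
Point 2:
  Lat: 82 + 42.4109/60 = 82.706848
  hemisphere S, so the sign is −
  Lon: 9.77′ = 0.162833°; total 93.162833
  W ⇒ negate
Point 3:
  φ: 68 + 53.43/60 = 68.890500
  N ⇒ keep positive
  Lon: 58.014′ = 0.966900°; total 65.966900
  W ⇒ negate
Point 4:
  Lat: 17.064′ = 0.284400°; total 49.284400
  S ⇒ negate
  Lon: 34.736′ = 0.578933°; total 137.578933
  W ⇒ negate

1. 44.74811, 46.34558
2. -82.70685, -93.16283
3. 68.89050, -65.96690
4. -49.28440, -137.57893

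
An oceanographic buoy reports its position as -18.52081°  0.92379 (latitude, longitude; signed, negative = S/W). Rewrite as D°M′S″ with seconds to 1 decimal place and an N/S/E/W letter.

Latitude is negative → S; |value| = 18.520810
φ: 0.520810 × 60 = 31.24860′ → 31′, remainder × 60 = 14.916″
λ: 0.923790° → 55.42740′; 0.42740 × 60 = 25.644″

18°31′14.9″ S, 0°55′25.6″ E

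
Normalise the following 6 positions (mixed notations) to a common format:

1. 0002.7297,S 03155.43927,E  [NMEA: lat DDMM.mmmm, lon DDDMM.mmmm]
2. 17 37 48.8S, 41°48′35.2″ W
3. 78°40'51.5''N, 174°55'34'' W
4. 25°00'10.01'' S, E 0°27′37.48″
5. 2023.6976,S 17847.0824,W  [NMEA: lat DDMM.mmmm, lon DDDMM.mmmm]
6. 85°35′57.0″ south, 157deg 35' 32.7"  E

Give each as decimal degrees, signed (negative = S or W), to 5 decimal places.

Point 1:
  Lat: split at 2 digits → 00° and 2.7297′; 0 + 2.7297/60 = 0.045495
  S ⇒ negate
  λ: split at 3 digits → 031° and 55.43927′; 31 + 55.43927/60 = 31.923988
  E ⇒ keep positive
Point 2:
  Latitude: 17° + 37/60 + 48.8/3600 = 17 + 0.616667 + 0.013556 = 17.630222
  S ⇒ negate
  Longitude: 41° + 48/60 + 35.2/3600 = 41 + 0.800000 + 0.009778 = 41.809778
  hemisphere W, so the sign is −
Point 3:
  Latitude: 40′ + 51.5″ = 40.85833′; 78 + 40.85833/60 = 78.680972
  N ⇒ keep positive
  Longitude: 55′ + 34″ = 55.56667′; 174 + 55.56667/60 = 174.926111
  W → negative
Point 4:
  Latitude: 25° + 0/60 + 10.01/3600 = 25 + 0.000000 + 0.002781 = 25.002781
  S ⇒ negate
  Longitude: 0 + 27/60 + 37.48/3600 = 0.460411
  E ⇒ keep positive
Point 5:
  φ: split at 2 digits → 20° and 23.6976′; 20 + 23.6976/60 = 20.394960
  hemisphere S, so the sign is −
  Longitude: split at 3 digits → 178° and 47.0824′; 178 + 47.0824/60 = 178.784707
  W ⇒ negate
Point 6:
  Lat: 85 + 35/60 + 57/3600 = 85.599167
  S ⇒ negate
  λ: 35′ + 32.7″ = 35.54500′; 157 + 35.54500/60 = 157.592417
  E ⇒ keep positive

1. -0.04550, 31.92399
2. -17.63022, -41.80978
3. 78.68097, -174.92611
4. -25.00278, 0.46041
5. -20.39496, -178.78471
6. -85.59917, 157.59242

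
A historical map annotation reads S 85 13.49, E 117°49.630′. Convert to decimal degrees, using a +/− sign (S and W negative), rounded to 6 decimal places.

Latitude: 13.49′ = 0.224833°; total 85.2248333
S ⇒ negate
Longitude: 49.63′ = 0.827167°; total 117.8271667
E → positive

-85.224833, 117.827167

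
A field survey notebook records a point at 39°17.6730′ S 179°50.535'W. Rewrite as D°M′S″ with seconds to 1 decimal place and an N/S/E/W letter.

Latitude: fractional minutes 0.67300 × 60 = 40.380″
λ: fractional minutes 0.53500 × 60 = 32.100″

39°17′40.4″ S, 179°50′32.1″ W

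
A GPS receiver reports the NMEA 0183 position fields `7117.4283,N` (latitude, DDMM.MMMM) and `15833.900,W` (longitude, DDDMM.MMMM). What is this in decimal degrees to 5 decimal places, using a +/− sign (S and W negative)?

71.29047, -158.56500

φ: degrees = first 2 digits = 71, minutes = 17.4283; 71 + 17.4283/60 = 71.290472
N → positive
Longitude: split at 3 digits → 158° and 33.9′; 158 + 33.9/60 = 158.565000
W → negative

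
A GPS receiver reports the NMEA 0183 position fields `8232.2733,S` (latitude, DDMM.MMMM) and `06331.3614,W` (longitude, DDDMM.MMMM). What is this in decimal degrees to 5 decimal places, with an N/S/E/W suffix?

82.53789° S, 63.52269° W

Latitude: split at 2 digits → 82° and 32.2733′; 82 + 32.2733/60 = 82.537888
λ: split at 3 digits → 063° and 31.3614′; 63 + 31.3614/60 = 63.522690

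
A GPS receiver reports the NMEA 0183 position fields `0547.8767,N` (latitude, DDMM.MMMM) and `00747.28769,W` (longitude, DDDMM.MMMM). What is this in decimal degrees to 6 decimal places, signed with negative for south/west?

5.797945, -7.788128

Latitude: split at 2 digits → 05° and 47.8767′; 5 + 47.8767/60 = 5.7979450
N ⇒ keep positive
Longitude: split at 3 digits → 007° and 47.28769′; 7 + 47.28769/60 = 7.7881282
W → negative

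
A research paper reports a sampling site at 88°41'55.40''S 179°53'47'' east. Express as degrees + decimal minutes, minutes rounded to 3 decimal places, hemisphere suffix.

88° 41.923′ S, 179° 53.783′ E

φ: seconds/60 = 0.92333; minutes = 41 + 0.92333 = 41.92333
Longitude: 53 + 47/60 = 53.78333′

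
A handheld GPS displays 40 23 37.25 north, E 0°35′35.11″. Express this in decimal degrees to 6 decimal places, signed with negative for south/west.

40.393681, 0.593086

Latitude: 40° + 23/60 + 37.25/3600 = 40 + 0.383333 + 0.010347 = 40.3936806
N → positive
Longitude: 0 + 35/60 + 35.11/3600 = 0.5930861
E → positive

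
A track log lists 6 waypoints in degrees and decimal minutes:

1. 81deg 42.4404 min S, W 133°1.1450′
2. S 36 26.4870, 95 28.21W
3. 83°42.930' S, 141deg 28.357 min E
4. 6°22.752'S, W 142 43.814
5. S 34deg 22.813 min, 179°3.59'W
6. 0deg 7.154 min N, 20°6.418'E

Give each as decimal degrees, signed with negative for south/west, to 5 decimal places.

1. -81.70734, -133.01908
2. -36.44145, -95.47017
3. -83.71550, 141.47262
4. -6.37920, -142.73023
5. -34.38022, -179.05983
6. 0.11923, 20.10697

Point 1:
  φ: 42.4404′ = 0.707340°; total 81.707340
  S → negative
  Lon: 1.145′ = 0.019083°; total 133.019083
  W ⇒ negate
Point 2:
  φ: 36 + 26.487/60 = 36.441450
  S → negative
  Lon: 95 + 28.21/60 = 95.470167
  W ⇒ negate
Point 3:
  Lat: 83 + 42.93/60 = 83.715500
  hemisphere S, so the sign is −
  Longitude: 28.357′ = 0.472617°; total 141.472617
  E → positive
Point 4:
  φ: 22.752′ = 0.379200°; total 6.379200
  S → negative
  Longitude: 43.814′ = 0.730233°; total 142.730233
  hemisphere W, so the sign is −
Point 5:
  Latitude: 34 + 22.813/60 = 34.380217
  S ⇒ negate
  Lon: 179 + 3.59/60 = 179.059833
  W → negative
Point 6:
  Latitude: 7.154′ = 0.119233°; total 0.119233
  N ⇒ keep positive
  λ: 20 + 6.418/60 = 20.106967
  E → positive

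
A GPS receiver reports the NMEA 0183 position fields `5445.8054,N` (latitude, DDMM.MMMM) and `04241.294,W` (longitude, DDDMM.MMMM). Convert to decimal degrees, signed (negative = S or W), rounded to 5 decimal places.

Lat: split at 2 digits → 54° and 45.8054′; 54 + 45.8054/60 = 54.763423
N ⇒ keep positive
Longitude: split at 3 digits → 042° and 41.294′; 42 + 41.294/60 = 42.688233
W ⇒ negate

54.76342, -42.68823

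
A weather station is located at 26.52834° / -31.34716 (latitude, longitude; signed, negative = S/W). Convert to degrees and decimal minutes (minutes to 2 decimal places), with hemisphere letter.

26° 31.70′ N, 31° 20.83′ W

Lat: fractional part 0.528340 → 31.7004 minutes
Longitude is negative → W; |value| = 31.347160
Lon: 31° + 0.347160 × 60 = 31° 20.8296′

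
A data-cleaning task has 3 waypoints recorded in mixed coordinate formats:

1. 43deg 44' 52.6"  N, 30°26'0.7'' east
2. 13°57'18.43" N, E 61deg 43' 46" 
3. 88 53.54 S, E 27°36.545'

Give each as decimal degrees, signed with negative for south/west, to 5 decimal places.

1. 43.74794, 30.43353
2. 13.95512, 61.72944
3. -88.89233, 27.60908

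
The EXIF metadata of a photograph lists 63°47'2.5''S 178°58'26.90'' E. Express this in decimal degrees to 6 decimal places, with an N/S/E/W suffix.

63.784028° S, 178.974139° E

Lat: 63 + 47/60 + 2.5/3600 = 63.7840278
λ: 58′ + 26.9″ = 58.44833′; 178 + 58.44833/60 = 178.9741389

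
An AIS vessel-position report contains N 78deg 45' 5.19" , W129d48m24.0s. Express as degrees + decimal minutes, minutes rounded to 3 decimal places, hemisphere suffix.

78° 45.087′ N, 129° 48.400′ W

Latitude: seconds/60 = 0.08650; minutes = 45 + 0.08650 = 45.08650
Longitude: seconds/60 = 0.40000; minutes = 48 + 0.40000 = 48.40000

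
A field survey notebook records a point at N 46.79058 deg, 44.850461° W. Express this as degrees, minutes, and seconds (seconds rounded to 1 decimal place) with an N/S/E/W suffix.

46°47′26.1″ N, 44°51′1.7″ W

Lat: 0.790580 × 60 = 47.43480′ → 47′, remainder × 60 = 26.088″
Lon: 0.850461 × 60 = 51.02766′ → 51′, remainder × 60 = 1.660″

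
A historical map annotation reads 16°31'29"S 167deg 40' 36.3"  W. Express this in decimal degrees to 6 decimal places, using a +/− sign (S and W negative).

φ: 31′ + 29″ = 31.48333′; 16 + 31.48333/60 = 16.5247222
hemisphere S, so the sign is −
Longitude: 167 + 40/60 + 36.3/3600 = 167.6767500
hemisphere W, so the sign is −

-16.524722, -167.676750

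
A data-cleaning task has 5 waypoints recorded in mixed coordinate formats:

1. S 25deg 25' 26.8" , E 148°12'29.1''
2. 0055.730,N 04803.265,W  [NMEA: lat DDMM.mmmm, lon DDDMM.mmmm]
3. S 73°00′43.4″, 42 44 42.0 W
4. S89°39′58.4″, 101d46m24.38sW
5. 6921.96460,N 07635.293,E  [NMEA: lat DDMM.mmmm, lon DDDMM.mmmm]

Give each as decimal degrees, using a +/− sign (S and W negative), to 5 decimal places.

Point 1:
  Lat: 25′ + 26.8″ = 25.44667′; 25 + 25.44667/60 = 25.424111
  S → negative
  Lon: 12′ + 29.1″ = 12.48500′; 148 + 12.48500/60 = 148.208083
  E ⇒ keep positive
Point 2:
  φ: split at 2 digits → 00° and 55.73′; 0 + 55.73/60 = 0.928833
  N ⇒ keep positive
  Longitude: degrees = first 3 digits = 48, minutes = 3.265; 48 + 3.265/60 = 48.054417
  hemisphere W, so the sign is −
Point 3:
  φ: 73° + 0/60 + 43.4/3600 = 73 + 0.000000 + 0.012056 = 73.012056
  S → negative
  Lon: 42° + 44/60 + 42/3600 = 42 + 0.733333 + 0.011667 = 42.745000
  W ⇒ negate
Point 4:
  φ: 89° + 39/60 + 58.4/3600 = 89 + 0.650000 + 0.016222 = 89.666222
  S ⇒ negate
  Lon: 46′ + 24.38″ = 46.40633′; 101 + 46.40633/60 = 101.773439
  hemisphere W, so the sign is −
Point 5:
  Lat: split at 2 digits → 69° and 21.9646′; 69 + 21.9646/60 = 69.366077
  N ⇒ keep positive
  Longitude: degrees = first 3 digits = 76, minutes = 35.293; 76 + 35.293/60 = 76.588217
  E ⇒ keep positive

1. -25.42411, 148.20808
2. 0.92883, -48.05442
3. -73.01206, -42.74500
4. -89.66622, -101.77344
5. 69.36608, 76.58822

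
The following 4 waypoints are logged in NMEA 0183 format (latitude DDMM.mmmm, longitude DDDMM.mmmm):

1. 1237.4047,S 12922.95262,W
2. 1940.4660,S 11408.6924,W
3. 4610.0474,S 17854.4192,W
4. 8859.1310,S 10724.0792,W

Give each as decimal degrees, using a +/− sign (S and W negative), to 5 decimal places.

1. -12.62341, -129.38254
2. -19.67443, -114.14487
3. -46.16746, -178.90699
4. -88.98552, -107.40132

Point 1:
  Lat: degrees = first 2 digits = 12, minutes = 37.4047; 12 + 37.4047/60 = 12.623412
  S ⇒ negate
  Lon: degrees = first 3 digits = 129, minutes = 22.95262; 129 + 22.95262/60 = 129.382544
  W → negative
Point 2:
  Latitude: degrees = first 2 digits = 19, minutes = 40.466; 19 + 40.466/60 = 19.674433
  S → negative
  Longitude: degrees = first 3 digits = 114, minutes = 8.6924; 114 + 8.6924/60 = 114.144873
  W ⇒ negate
Point 3:
  Latitude: degrees = first 2 digits = 46, minutes = 10.0474; 46 + 10.0474/60 = 46.167457
  hemisphere S, so the sign is −
  Longitude: split at 3 digits → 178° and 54.4192′; 178 + 54.4192/60 = 178.906987
  W ⇒ negate
Point 4:
  Latitude: split at 2 digits → 88° and 59.131′; 88 + 59.131/60 = 88.985517
  hemisphere S, so the sign is −
  λ: split at 3 digits → 107° and 24.0792′; 107 + 24.0792/60 = 107.401320
  W → negative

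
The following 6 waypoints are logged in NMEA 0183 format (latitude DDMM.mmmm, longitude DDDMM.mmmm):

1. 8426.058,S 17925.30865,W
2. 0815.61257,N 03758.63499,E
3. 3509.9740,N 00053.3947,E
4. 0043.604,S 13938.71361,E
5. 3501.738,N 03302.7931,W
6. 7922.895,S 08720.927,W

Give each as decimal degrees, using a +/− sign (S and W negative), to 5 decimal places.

1. -84.43430, -179.42181
2. 8.26021, 37.97725
3. 35.16623, 0.88991
4. -0.72673, 139.64523
5. 35.02897, -33.04655
6. -79.38158, -87.34878

Point 1:
  φ: split at 2 digits → 84° and 26.058′; 84 + 26.058/60 = 84.434300
  hemisphere S, so the sign is −
  Lon: split at 3 digits → 179° and 25.30865′; 179 + 25.30865/60 = 179.421811
  W → negative
Point 2:
  Latitude: split at 2 digits → 08° and 15.61257′; 8 + 15.61257/60 = 8.260210
  N ⇒ keep positive
  Lon: split at 3 digits → 037° and 58.63499′; 37 + 58.63499/60 = 37.977250
  E ⇒ keep positive
Point 3:
  Lat: degrees = first 2 digits = 35, minutes = 9.974; 35 + 9.974/60 = 35.166233
  N → positive
  λ: degrees = first 3 digits = 0, minutes = 53.3947; 0 + 53.3947/60 = 0.889912
  E → positive
Point 4:
  Lat: degrees = first 2 digits = 0, minutes = 43.604; 0 + 43.604/60 = 0.726733
  S → negative
  Longitude: degrees = first 3 digits = 139, minutes = 38.71361; 139 + 38.71361/60 = 139.645227
  E ⇒ keep positive
Point 5:
  Latitude: degrees = first 2 digits = 35, minutes = 1.738; 35 + 1.738/60 = 35.028967
  N → positive
  Lon: degrees = first 3 digits = 33, minutes = 2.7931; 33 + 2.7931/60 = 33.046552
  W → negative
Point 6:
  φ: split at 2 digits → 79° and 22.895′; 79 + 22.895/60 = 79.381583
  S ⇒ negate
  λ: degrees = first 3 digits = 87, minutes = 20.927; 87 + 20.927/60 = 87.348783
  hemisphere W, so the sign is −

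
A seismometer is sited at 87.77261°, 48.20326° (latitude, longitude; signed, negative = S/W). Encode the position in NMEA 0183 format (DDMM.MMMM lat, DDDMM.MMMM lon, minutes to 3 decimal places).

8746.357,N / 04812.196,E

Lat: fractional part 0.772610 → 46.35660 minutes
Longitude: fractional part 0.203260 → 12.19560 minutes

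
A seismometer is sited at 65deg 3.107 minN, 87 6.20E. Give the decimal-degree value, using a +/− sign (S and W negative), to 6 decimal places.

65.051783, 87.103333

φ: 65 + 3.107/60 = 65.0517833
N → positive
λ: 6.2′ = 0.103333°; total 87.1033333
E → positive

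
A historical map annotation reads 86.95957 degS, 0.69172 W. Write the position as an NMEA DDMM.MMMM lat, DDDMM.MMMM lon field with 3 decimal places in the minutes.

8657.574,S / 00041.503,W

Lat: 86° + 0.959570 × 60 = 86° 57.57420′
λ: fractional part 0.691720 → 41.50320 minutes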